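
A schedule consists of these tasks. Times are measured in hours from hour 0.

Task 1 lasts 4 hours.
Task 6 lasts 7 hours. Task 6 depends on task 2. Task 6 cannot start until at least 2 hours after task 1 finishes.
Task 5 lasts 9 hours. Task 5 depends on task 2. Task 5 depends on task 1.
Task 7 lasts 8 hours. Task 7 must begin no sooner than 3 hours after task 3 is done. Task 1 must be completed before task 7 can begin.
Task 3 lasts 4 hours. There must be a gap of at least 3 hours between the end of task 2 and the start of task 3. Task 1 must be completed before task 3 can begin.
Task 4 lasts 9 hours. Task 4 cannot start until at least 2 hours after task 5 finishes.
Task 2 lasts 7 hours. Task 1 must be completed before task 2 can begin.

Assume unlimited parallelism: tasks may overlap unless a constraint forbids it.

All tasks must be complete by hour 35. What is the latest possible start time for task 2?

8

Task 7 must finish by hour 35; it takes 8 hours, so it must start by 35 − 8 = hour 27.
Task 3 has to be done before task 7 (must start by hour 27, minus 3-hour gap → hour 24). That means finishing by hour 24, i.e. starting by 24 − 4 = hour 20.
Task 4 must finish by hour 35; it takes 9 hours, so it must start by 35 − 9 = hour 26.
Task 5 has to be done before task 4 (must start by hour 26, minus 2-hour gap → hour 24). That means finishing by hour 24, i.e. starting by 24 − 9 = hour 15.
To finish by hour 35, task 6 (duration 7) must start no later than hour 28.
Task 2 has several dependents: task 3 (must start by hour 20, minus 3-hour gap → hour 17); task 5 (must start by hour 15); task 6 (must start by hour 28). The earliest of those limits is hour 15, so task 2 must start by 15 − 7 = hour 8.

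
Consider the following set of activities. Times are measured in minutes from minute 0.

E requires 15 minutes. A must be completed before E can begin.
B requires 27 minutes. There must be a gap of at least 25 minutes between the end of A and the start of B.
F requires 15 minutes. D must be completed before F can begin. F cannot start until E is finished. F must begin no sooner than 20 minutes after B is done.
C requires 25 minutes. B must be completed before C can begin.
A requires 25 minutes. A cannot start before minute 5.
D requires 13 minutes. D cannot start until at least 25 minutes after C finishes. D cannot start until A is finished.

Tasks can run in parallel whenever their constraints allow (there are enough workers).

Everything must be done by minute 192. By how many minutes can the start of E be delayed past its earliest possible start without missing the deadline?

A waits on its own release at minute 5, so it starts at minute 5 and finishes at 5 + 25 = minute 30.
E waits on A (finishes minute 30), so it starts at minute 30 and finishes at 30 + 15 = minute 45.

Working backward from the deadline:
F has no dependents, so it just needs to finish by minute 192. Starting by 192 − 15 = minute 177 achieves that.
E has to be done before F (must start by minute 177). That means finishing by minute 177, i.e. starting by 177 − 15 = minute 162.
So E can start as early as minute 30 and as late as minute 162, giving 162 − 30 = 132 minutes of slack.

132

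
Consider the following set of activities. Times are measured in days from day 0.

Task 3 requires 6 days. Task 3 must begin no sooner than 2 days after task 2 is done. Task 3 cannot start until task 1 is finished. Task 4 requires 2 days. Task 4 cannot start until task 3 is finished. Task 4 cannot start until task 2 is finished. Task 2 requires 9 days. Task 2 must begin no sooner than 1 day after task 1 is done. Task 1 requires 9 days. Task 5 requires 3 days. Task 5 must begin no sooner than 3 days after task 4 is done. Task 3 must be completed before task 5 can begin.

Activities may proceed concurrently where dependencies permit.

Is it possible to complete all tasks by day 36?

Yes

Nothing blocks task 1, so it runs from day 0 to day 9.
After task 1 (finishes day 9, plus 1-day gap → day 10), task 2 can start at day 10 and finishes at day 19.
Task 3 has to wait for task 2 (finishes day 19, plus 2-day gap → day 21); task 1 (finishes day 9). The latest of these is day 21, so task 3 runs day 21 to 21 + 6 = day 27.
Task 4 needs all of task 3 (finishes day 27); task 2 (finishes day 19). That puts its earliest start at day 27; it finishes at 27 + 2 = day 29.
For task 5: task 4 (finishes day 29, plus 3-day gap → day 32); task 3 (finishes day 27). Taking the maximum gives a start of day 32, and it finishes at 32 + 3 = day 35.
Every task is finished by day 35, which is no later than the deadline of 36, so the schedule is feasible.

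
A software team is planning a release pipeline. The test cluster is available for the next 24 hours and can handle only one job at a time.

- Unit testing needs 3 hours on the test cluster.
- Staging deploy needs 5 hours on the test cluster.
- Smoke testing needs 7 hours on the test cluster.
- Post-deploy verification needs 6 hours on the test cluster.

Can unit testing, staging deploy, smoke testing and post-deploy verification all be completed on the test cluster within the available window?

Running back to back, the jobs need 3 + 5 + 7 + 6 = 21 hours on the test cluster.
Since 21 ≤ 24, they fit within the window.

Yes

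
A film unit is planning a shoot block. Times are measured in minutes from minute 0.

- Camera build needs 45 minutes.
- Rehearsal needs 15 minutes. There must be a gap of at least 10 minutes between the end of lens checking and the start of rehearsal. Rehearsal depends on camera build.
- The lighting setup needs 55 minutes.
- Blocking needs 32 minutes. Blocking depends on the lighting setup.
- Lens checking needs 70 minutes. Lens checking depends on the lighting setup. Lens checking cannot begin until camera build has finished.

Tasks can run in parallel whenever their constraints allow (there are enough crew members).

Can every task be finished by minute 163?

Nothing blocks camera build, so it runs from minute 0 to minute 45.
The lighting setup has no prerequisites, so it starts at minute 0 and finishes at minute 55.
Blocking cannot begin until the lighting setup (finishes minute 55). It runs from minute 55 to 55 + 32 = minute 87.
Lens checking cannot start until the lighting setup (finishes minute 55); camera build (finishes minute 45). The controlling bound is minute 55, so lens checking finishes at 55 + 70 = minute 125.
Rehearsal needs all of lens checking (finishes minute 125, plus 10-minute gap → minute 135); camera build (finishes minute 45). That puts its earliest start at minute 135; it finishes at 135 + 15 = minute 150.
Every task is finished by minute 150, which is no later than the deadline of 163, so the schedule is feasible.

Yes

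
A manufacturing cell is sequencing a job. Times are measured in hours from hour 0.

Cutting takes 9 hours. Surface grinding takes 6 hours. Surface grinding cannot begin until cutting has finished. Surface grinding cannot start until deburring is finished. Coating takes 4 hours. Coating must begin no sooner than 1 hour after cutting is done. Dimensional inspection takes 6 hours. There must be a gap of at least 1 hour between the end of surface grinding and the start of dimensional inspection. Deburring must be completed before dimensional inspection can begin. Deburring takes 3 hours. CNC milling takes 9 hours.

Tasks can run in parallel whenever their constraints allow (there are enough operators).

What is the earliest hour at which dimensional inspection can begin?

Deburring has no prerequisites, so it starts at hour 0 and finishes at hour 3.
Cutting has no prerequisites, so it starts at hour 0 and finishes at hour 9.
Surface grinding needs all of cutting (finishes hour 9); deburring (finishes hour 3). That puts its earliest start at hour 9; it finishes at 9 + 6 = hour 15.
Dimensional inspection waits on surface grinding (finishes hour 15, plus 1-hour gap → hour 16); deburring (finishes hour 3). The latest of these is hour 16, which is the earliest dimensional inspection can start.

16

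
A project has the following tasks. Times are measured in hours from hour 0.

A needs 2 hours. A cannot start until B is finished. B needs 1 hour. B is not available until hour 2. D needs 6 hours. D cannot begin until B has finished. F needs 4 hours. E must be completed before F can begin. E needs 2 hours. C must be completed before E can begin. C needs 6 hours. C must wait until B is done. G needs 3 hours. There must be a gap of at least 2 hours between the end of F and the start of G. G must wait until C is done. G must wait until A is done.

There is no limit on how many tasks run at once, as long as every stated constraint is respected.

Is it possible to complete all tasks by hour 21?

Yes

B cannot begin until its own release at hour 2. It runs from hour 2 to 2 + 1 = hour 3.
D cannot begin until B (finishes hour 3). It runs from hour 3 to 3 + 6 = hour 9.
C cannot begin until B (finishes hour 3). It runs from hour 3 to 3 + 6 = hour 9.
After C (finishes hour 9), E can start at hour 9 and finishes at hour 11.
F cannot begin until E (finishes hour 11). It runs from hour 11 to 11 + 4 = hour 15.
A waits on B (finishes hour 3), so it starts at hour 3 and finishes at 3 + 2 = hour 5.
G has to wait for F (finishes hour 15, plus 2-hour gap → hour 17); C (finishes hour 9); A (finishes hour 5). The latest of these is hour 17, so G runs hour 17 to 17 + 3 = hour 20.
Every task is finished by hour 20, which is no later than the deadline of 21, so the schedule is feasible.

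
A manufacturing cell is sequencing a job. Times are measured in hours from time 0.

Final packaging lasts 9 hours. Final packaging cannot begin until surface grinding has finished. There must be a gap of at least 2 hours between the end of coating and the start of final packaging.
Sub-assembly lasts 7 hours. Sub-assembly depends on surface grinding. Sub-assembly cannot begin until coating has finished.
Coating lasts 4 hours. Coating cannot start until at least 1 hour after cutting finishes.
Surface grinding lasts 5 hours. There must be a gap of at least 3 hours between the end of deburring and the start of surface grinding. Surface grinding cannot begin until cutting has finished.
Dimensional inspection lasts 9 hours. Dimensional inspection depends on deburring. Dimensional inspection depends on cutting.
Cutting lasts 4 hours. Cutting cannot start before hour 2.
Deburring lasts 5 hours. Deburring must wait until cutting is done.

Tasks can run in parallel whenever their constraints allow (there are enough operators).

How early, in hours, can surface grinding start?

Cutting waits on its own release at hour 2, so it starts at hour 2 and finishes at 2 + 4 = hour 6.
After cutting (finishes hour 6), deburring can start at hour 6 and finishes at hour 11.
Surface grinding waits on deburring (finishes hour 11, plus 3-hour gap → hour 14); cutting (finishes hour 6). The latest of these is hour 14, which is the earliest surface grinding can start.

14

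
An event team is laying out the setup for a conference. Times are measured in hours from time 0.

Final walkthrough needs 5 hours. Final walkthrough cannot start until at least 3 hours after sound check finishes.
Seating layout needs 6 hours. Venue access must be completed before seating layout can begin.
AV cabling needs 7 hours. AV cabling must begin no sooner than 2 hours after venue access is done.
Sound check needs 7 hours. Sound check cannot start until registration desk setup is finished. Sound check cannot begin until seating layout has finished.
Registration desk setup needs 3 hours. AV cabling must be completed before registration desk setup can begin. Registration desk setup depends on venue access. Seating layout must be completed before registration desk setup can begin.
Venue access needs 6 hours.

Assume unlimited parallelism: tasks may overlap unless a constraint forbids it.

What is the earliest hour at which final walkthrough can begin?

Venue access can start immediately at hour 0; it finishes at hour 6.
Seating layout cannot begin until venue access (finishes hour 6). It runs from hour 6 to 6 + 6 = hour 12.
AV cabling cannot begin until venue access (finishes hour 6, plus 2-hour gap → hour 8). It runs from hour 8 to 8 + 7 = hour 15.
Registration desk setup needs all of AV cabling (finishes hour 15); venue access (finishes hour 6); seating layout (finishes hour 12). That puts its earliest start at hour 15; it finishes at 15 + 3 = hour 18.
Sound check cannot start until registration desk setup (finishes hour 18); seating layout (finishes hour 12). The controlling bound is hour 18, so sound check finishes at 18 + 7 = hour 25.
Final walkthrough waits on sound check (finishes hour 25, plus 3-hour gap → hour 28), so the earliest it can start is hour 28.

28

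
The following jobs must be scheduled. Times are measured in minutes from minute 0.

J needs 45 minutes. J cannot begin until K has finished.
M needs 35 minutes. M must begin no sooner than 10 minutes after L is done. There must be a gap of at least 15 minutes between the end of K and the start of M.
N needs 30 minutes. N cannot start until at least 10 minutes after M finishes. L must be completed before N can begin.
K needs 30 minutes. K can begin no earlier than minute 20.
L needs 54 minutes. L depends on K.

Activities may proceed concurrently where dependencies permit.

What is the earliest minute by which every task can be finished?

After its own release at minute 20, K can start at minute 20 and finishes at minute 50.
L cannot begin until K (finishes minute 50). It runs from minute 50 to 50 + 54 = minute 104.
M has to wait for L (finishes minute 104, plus 10-minute gap → minute 114); K (finishes minute 50, plus 15-minute gap → minute 65). The latest of these is minute 114, so M runs minute 114 to 114 + 35 = minute 149.
N has to wait for M (finishes minute 149, plus 10-minute gap → minute 159); L (finishes minute 104). The latest of these is minute 159, so N runs minute 159 to 159 + 30 = minute 189.
After K (finishes minute 50), J can start at minute 50 and finishes at minute 95.
All tasks are finished once the last one completes. Finish times: J at 95, K at 50, L at 104, M at 149, N at 189. The latest is minute 189.

189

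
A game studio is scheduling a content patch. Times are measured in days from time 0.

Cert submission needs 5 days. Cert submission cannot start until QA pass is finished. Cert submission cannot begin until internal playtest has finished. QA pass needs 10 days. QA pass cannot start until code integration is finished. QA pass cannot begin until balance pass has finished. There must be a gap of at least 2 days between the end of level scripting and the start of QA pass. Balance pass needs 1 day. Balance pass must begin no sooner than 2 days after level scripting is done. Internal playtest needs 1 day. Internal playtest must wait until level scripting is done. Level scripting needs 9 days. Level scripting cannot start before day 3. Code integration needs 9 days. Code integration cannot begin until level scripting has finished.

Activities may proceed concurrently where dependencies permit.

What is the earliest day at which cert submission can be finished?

After its own release at day 3, level scripting can start at day 3 and finishes at day 12.
Balance pass waits on level scripting (finishes day 12, plus 2-day gap → day 14), so it starts at day 14 and finishes at 14 + 1 = day 15.
After level scripting (finishes day 12), internal playtest can start at day 12 and finishes at day 13.
Code integration cannot begin until level scripting (finishes day 12). It runs from day 12 to 12 + 9 = day 21.
QA pass has to wait for code integration (finishes day 21); balance pass (finishes day 15); level scripting (finishes day 12, plus 2-day gap → day 14). The latest of these is day 21, so QA pass runs day 21 to 21 + 10 = day 31.
Cert submission needs all of QA pass (finishes day 31); internal playtest (finishes day 13). That puts its earliest start at day 31; it finishes at 31 + 5 = day 36.

36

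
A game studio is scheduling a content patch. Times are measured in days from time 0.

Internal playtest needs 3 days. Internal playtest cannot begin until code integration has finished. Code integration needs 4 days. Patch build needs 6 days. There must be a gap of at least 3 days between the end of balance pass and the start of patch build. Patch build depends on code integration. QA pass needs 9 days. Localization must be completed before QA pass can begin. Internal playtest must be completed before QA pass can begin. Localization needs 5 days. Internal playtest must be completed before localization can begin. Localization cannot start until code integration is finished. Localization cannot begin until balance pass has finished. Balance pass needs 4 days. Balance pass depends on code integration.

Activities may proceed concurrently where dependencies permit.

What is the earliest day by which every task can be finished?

22

Nothing blocks code integration, so it runs from day 0 to day 4.
Balance pass waits on code integration (finishes day 4), so it starts at day 4 and finishes at 4 + 4 = day 8.
Patch build cannot start until balance pass (finishes day 8, plus 3-day gap → day 11); code integration (finishes day 4). The controlling bound is day 11, so patch build finishes at 11 + 6 = day 17.
Internal playtest cannot begin until code integration (finishes day 4). It runs from day 4 to 4 + 3 = day 7.
Localization has to wait for internal playtest (finishes day 7); code integration (finishes day 4); balance pass (finishes day 8). The latest of these is day 8, so localization runs day 8 to 8 + 5 = day 13.
For QA pass: localization (finishes day 13); internal playtest (finishes day 7). Taking the maximum gives a start of day 13, and it finishes at 13 + 9 = day 22.
All tasks are finished once the last one completes. Finish times: Code integration at 4, Internal playtest at 7, Balance pass at 8, Localization at 13, QA pass at 22, Patch build at 17. The latest is day 22.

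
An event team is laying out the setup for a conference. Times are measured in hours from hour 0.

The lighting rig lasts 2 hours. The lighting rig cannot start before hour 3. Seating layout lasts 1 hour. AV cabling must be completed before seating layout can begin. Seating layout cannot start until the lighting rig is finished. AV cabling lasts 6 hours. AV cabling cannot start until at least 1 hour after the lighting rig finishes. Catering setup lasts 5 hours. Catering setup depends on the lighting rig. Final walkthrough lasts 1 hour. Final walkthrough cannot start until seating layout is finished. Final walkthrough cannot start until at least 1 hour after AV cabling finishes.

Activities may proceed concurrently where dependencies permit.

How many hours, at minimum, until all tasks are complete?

14

The lighting rig waits on its own release at hour 3, so it starts at hour 3 and finishes at 3 + 2 = hour 5.
After the lighting rig (finishes hour 5), catering setup can start at hour 5 and finishes at hour 10.
AV cabling waits on the lighting rig (finishes hour 5, plus 1-hour gap → hour 6), so it starts at hour 6 and finishes at 6 + 6 = hour 12.
Seating layout needs all of AV cabling (finishes hour 12); the lighting rig (finishes hour 5). That puts its earliest start at hour 12; it finishes at 12 + 1 = hour 13.
For final walkthrough: seating layout (finishes hour 13); AV cabling (finishes hour 12, plus 1-hour gap → hour 13). Taking the maximum gives a start of hour 13, and it finishes at 13 + 1 = hour 14.
All tasks are finished once the last one completes. Finish times: The lighting rig at 5, AV cabling at 12, Seating layout at 13, Catering setup at 10, Final walkthrough at 14. The latest is hour 14.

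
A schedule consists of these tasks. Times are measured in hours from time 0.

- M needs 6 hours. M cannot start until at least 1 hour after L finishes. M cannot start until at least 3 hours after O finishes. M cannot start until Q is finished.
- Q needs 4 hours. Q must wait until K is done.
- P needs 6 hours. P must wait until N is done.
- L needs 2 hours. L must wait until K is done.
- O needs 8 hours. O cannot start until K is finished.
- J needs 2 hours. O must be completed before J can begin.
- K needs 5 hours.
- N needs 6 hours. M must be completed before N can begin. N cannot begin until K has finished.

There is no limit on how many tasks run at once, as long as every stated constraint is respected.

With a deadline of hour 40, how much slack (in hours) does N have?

K can start immediately at hour 0; it finishes at hour 5.
After K (finishes hour 5), Q can start at hour 5 and finishes at hour 9.
After K (finishes hour 5), O can start at hour 5 and finishes at hour 13.
L cannot begin until K (finishes hour 5). It runs from hour 5 to 5 + 2 = hour 7.
M cannot start until L (finishes hour 7, plus 1-hour gap → hour 8); O (finishes hour 13, plus 3-hour gap → hour 16); Q (finishes hour 9). The controlling bound is hour 16, so M finishes at 16 + 6 = hour 22.
N has to wait for M (finishes hour 22); K (finishes hour 5). The latest of these is hour 22, so N runs hour 22 to 22 + 6 = hour 28.

Working backward from the deadline:
To finish by hour 40, P (duration 6) must start no later than hour 34.
N must finish before P (must start by hour 34). With a 6-hour duration, N must start by 34 − 6 = hour 28.
So N can start as early as hour 22 and as late as hour 28, giving 28 − 22 = 6 hours of slack.

6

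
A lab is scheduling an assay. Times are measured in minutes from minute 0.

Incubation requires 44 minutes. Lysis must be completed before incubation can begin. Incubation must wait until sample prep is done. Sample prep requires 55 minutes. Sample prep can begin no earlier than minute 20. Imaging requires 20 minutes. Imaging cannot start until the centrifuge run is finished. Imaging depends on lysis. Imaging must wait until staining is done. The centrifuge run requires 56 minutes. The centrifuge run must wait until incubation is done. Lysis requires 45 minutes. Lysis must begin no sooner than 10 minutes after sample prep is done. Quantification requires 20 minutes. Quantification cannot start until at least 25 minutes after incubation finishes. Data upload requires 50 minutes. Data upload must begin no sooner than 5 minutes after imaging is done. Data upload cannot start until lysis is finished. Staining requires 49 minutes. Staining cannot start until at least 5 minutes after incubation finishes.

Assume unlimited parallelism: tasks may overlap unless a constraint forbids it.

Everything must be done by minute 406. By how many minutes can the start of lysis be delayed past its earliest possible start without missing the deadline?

101

Sample prep cannot begin until its own release at minute 20. It runs from minute 20 to 20 + 55 = minute 75.
Lysis waits on sample prep (finishes minute 75, plus 10-minute gap → minute 85), so it starts at minute 85 and finishes at 85 + 45 = minute 130.

Working backward from the deadline:
Data upload must finish by minute 406; it takes 50 minutes, so it must start by 406 − 50 = minute 356.
Imaging must finish before data upload (must start by minute 356, minus 5-minute gap → minute 351). With a 20-minute duration, imaging must start by 351 − 20 = minute 331.
The centrifuge run feeds into imaging (must start by minute 331); so the centrifuge run must finish by minute 331 and therefore start by minute 275.
Staining must finish before imaging (must start by minute 331). With a 49-minute duration, staining must start by 331 − 49 = minute 282.
Nothing follows quantification; the deadline of minute 406 is its only limit. It must start by 406 − 20 = minute 386.
Incubation feeds the centrifuge run (must start by minute 275); staining (must start by minute 282, minus 5-minute gap → minute 277); quantification (must start by minute 386, minus 25-minute gap → minute 361). Taking the minimum, incubation must finish by minute 275 and start by 275 − 44 = minute 231.
Lysis feeds incubation (must start by minute 231); imaging (must start by minute 331); data upload (must start by minute 356). Taking the minimum, lysis must finish by minute 231 and start by 231 − 45 = minute 186.
So lysis can start as early as minute 85 and as late as minute 186, giving 186 − 85 = 101 minutes of slack.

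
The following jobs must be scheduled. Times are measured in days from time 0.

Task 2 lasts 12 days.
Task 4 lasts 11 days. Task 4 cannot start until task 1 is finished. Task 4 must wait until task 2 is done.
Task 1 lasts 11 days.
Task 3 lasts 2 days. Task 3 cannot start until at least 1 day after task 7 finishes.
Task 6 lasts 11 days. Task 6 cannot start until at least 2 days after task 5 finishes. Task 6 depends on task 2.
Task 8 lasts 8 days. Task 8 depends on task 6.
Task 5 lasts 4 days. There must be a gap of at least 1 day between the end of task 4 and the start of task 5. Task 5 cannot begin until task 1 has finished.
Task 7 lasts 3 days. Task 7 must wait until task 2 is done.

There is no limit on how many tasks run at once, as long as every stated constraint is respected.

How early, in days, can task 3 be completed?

Task 2 can start immediately at day 0; it finishes at day 12.
Task 7 cannot begin until task 2 (finishes day 12). It runs from day 12 to 12 + 3 = day 15.
Task 3 waits on task 7 (finishes day 15, plus 1-day gap → day 16), so it starts at day 16 and finishes at 16 + 2 = day 18.

18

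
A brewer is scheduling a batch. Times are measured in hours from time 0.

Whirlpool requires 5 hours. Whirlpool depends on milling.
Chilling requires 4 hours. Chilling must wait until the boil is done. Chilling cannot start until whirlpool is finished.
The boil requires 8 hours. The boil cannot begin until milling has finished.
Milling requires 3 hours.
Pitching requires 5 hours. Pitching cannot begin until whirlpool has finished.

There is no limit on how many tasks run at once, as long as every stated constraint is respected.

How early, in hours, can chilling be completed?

15

Nothing blocks milling, so it runs from hour 0 to hour 3.
Whirlpool cannot begin until milling (finishes hour 3). It runs from hour 3 to 3 + 5 = hour 8.
The boil cannot begin until milling (finishes hour 3). It runs from hour 3 to 3 + 8 = hour 11.
Chilling has to wait for the boil (finishes hour 11); whirlpool (finishes hour 8). The latest of these is hour 11, so chilling runs hour 11 to 11 + 4 = hour 15.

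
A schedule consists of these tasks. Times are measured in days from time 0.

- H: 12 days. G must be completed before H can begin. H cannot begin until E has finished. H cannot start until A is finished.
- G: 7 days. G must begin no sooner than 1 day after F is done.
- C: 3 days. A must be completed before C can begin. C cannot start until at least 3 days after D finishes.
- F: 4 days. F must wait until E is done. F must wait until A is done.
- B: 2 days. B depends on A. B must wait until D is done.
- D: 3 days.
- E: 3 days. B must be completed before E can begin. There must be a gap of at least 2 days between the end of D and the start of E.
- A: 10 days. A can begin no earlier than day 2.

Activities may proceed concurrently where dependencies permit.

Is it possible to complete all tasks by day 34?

No

D can start immediately at day 0; it finishes at day 3.
A waits on its own release at day 2, so it starts at day 2 and finishes at 2 + 10 = day 12.
C has to wait for A (finishes day 12); D (finishes day 3, plus 3-day gap → day 6). The latest of these is day 12, so C runs day 12 to 12 + 3 = day 15.
B cannot start until A (finishes day 12); D (finishes day 3). The controlling bound is day 12, so B finishes at 12 + 2 = day 14.
E needs all of B (finishes day 14); D (finishes day 3, plus 2-day gap → day 5). That puts its earliest start at day 14; it finishes at 14 + 3 = day 17.
F cannot start until E (finishes day 17); A (finishes day 12). The controlling bound is day 17, so F finishes at 17 + 4 = day 21.
G cannot begin until F (finishes day 21, plus 1-day gap → day 22). It runs from day 22 to 22 + 7 = day 29.
H cannot start until G (finishes day 29); E (finishes day 17); A (finishes day 12). The controlling bound is day 29, so H finishes at 29 + 12 = day 41.
The earliest everything can be done is day 41, which is after the deadline of 34, so it is not possible.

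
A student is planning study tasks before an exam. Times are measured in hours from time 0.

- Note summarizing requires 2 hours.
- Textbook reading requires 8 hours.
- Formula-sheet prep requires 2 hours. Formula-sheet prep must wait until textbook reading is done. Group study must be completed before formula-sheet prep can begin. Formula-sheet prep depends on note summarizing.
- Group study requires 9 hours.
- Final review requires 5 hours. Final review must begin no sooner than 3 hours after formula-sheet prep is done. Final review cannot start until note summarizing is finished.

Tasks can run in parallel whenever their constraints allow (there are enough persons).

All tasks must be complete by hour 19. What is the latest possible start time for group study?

0

Nothing follows final review; the deadline of hour 19 is its only limit. It must start by 19 − 5 = hour 14.
Formula-sheet prep has to be done before final review (must start by hour 14, minus 3-hour gap → hour 11). That means finishing by hour 11, i.e. starting by 11 − 2 = hour 9.
Group study feeds into formula-sheet prep (must start by hour 9); so group study must finish by hour 9 and therefore start by hour 0.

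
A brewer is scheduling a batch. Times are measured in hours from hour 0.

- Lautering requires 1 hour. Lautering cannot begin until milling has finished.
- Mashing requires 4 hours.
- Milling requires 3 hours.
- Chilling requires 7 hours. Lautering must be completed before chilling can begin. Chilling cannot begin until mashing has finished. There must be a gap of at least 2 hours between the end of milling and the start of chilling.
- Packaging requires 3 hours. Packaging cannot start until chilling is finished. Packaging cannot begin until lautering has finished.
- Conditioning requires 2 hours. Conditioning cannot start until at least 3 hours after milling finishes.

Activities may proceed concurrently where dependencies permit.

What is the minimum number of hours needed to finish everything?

Mashing can start immediately at hour 0; it finishes at hour 4.
Milling has no prerequisites, so it starts at hour 0 and finishes at hour 3.
After milling (finishes hour 3, plus 3-hour gap → hour 6), conditioning can start at hour 6 and finishes at hour 8.
Lautering cannot begin until milling (finishes hour 3). It runs from hour 3 to 3 + 1 = hour 4.
Chilling cannot start until lautering (finishes hour 4); mashing (finishes hour 4); milling (finishes hour 3, plus 2-hour gap → hour 5). The controlling bound is hour 5, so chilling finishes at 5 + 7 = hour 12.
Packaging has to wait for chilling (finishes hour 12); lautering (finishes hour 4). The latest of these is hour 12, so packaging runs hour 12 to 12 + 3 = hour 15.
All tasks are finished once the last one completes. Finish times: Milling at 3, Mashing at 4, Lautering at 4, Chilling at 12, Conditioning at 8, Packaging at 15. The latest is hour 15.

15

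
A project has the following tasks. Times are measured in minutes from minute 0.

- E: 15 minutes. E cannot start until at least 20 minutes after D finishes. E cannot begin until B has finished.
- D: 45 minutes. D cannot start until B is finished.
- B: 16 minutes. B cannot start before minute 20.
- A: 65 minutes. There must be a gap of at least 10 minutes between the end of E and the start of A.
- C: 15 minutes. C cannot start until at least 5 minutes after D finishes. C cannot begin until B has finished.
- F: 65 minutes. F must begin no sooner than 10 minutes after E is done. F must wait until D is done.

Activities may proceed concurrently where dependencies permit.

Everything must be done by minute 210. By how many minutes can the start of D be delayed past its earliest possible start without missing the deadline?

19

B cannot begin until its own release at minute 20. It runs from minute 20 to 20 + 16 = minute 36.
D cannot begin until B (finishes minute 36). It runs from minute 36 to 36 + 45 = minute 81.

Working backward from the deadline:
C has no dependents, so it just needs to finish by minute 210. Starting by 210 − 15 = minute 195 achieves that.
A must finish by minute 210; it takes 65 minutes, so it must start by 210 − 65 = minute 145.
Nothing follows F; the deadline of minute 210 is its only limit. It must start by 210 − 65 = minute 145.
E has several dependents: A (must start by minute 145, minus 10-minute gap → minute 135); F (must start by minute 145, minus 10-minute gap → minute 135). The earliest of those limits is minute 135, so E must start by 135 − 15 = minute 120.
For D: C (must start by minute 195, minus 5-minute gap → minute 190); E (must start by minute 120, minus 20-minute gap → minute 100); F (must start by minute 145). The most restrictive is minute 100; with a 45-minute duration, D must start by minute 55.
So D can start as early as minute 36 and as late as minute 55, giving 55 − 36 = 19 minutes of slack.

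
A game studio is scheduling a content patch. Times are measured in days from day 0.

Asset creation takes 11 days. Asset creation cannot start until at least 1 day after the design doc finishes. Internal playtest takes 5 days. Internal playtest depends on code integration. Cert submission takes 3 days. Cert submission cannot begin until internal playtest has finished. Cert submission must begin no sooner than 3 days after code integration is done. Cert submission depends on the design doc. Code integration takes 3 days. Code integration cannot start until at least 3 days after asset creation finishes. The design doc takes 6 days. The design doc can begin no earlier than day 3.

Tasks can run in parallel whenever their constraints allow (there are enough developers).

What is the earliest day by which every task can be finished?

35

The design doc waits on its own release at day 3, so it starts at day 3 and finishes at 3 + 6 = day 9.
Asset creation waits on the design doc (finishes day 9, plus 1-day gap → day 10), so it starts at day 10 and finishes at 10 + 11 = day 21.
After asset creation (finishes day 21, plus 3-day gap → day 24), code integration can start at day 24 and finishes at day 27.
Internal playtest waits on code integration (finishes day 27), so it starts at day 27 and finishes at 27 + 5 = day 32.
Cert submission has to wait for internal playtest (finishes day 32); code integration (finishes day 27, plus 3-day gap → day 30); the design doc (finishes day 9). The latest of these is day 32, so cert submission runs day 32 to 32 + 3 = day 35.
All tasks are finished once the last one completes. Finish times: The design doc at 9, Asset creation at 21, Code integration at 27, Internal playtest at 32, Cert submission at 35. The latest is day 35.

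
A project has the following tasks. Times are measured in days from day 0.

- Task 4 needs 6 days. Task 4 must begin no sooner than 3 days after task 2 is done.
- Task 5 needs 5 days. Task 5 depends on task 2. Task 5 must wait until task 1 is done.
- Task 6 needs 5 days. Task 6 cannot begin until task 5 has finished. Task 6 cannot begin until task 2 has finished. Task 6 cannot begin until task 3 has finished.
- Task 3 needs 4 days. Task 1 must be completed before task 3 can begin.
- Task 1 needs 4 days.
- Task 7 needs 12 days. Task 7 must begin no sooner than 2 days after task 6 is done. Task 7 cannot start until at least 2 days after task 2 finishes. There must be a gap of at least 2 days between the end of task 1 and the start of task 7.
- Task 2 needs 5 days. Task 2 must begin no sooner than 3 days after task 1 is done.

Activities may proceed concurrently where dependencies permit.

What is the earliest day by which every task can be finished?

Task 1 can start immediately at day 0; it finishes at day 4.
After task 1 (finishes day 4), task 3 can start at day 4 and finishes at day 8.
Task 2 cannot begin until task 1 (finishes day 4, plus 3-day gap → day 7). It runs from day 7 to 7 + 5 = day 12.
Task 5 cannot start until task 2 (finishes day 12); task 1 (finishes day 4). The controlling bound is day 12, so task 5 finishes at 12 + 5 = day 17.
Task 6 cannot start until task 5 (finishes day 17); task 2 (finishes day 12); task 3 (finishes day 8). The controlling bound is day 17, so task 6 finishes at 17 + 5 = day 22.
Task 7 cannot start until task 6 (finishes day 22, plus 2-day gap → day 24); task 2 (finishes day 12, plus 2-day gap → day 14); task 1 (finishes day 4, plus 2-day gap → day 6). The controlling bound is day 24, so task 7 finishes at 24 + 12 = day 36.
After task 2 (finishes day 12, plus 3-day gap → day 15), task 4 can start at day 15 and finishes at day 21.
All tasks are finished once the last one completes. Finish times: Task 1 at 4, Task 2 at 12, Task 3 at 8, Task 4 at 21, Task 5 at 17, Task 6 at 22, Task 7 at 36. The latest is day 36.

36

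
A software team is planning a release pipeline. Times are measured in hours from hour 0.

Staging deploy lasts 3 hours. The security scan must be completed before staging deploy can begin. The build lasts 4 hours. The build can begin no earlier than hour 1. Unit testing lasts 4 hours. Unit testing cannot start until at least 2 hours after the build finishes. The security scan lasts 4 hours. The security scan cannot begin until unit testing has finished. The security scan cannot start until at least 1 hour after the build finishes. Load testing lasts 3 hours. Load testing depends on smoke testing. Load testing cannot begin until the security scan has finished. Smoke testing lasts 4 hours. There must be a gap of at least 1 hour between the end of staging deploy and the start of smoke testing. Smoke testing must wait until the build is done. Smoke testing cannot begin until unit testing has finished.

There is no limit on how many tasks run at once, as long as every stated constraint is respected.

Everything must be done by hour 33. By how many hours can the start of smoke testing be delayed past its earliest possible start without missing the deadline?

7

The build cannot begin until its own release at hour 1. It runs from hour 1 to 1 + 4 = hour 5.
Unit testing cannot begin until the build (finishes hour 5, plus 2-hour gap → hour 7). It runs from hour 7 to 7 + 4 = hour 11.
For the security scan: unit testing (finishes hour 11); the build (finishes hour 5, plus 1-hour gap → hour 6). Taking the maximum gives a start of hour 11, and it finishes at 11 + 4 = hour 15.
After the security scan (finishes hour 15), staging deploy can start at hour 15 and finishes at hour 18.
Smoke testing needs all of staging deploy (finishes hour 18, plus 1-hour gap → hour 19); the build (finishes hour 5); unit testing (finishes hour 11). That puts its earliest start at hour 19; it finishes at 19 + 4 = hour 23.

Working backward from the deadline:
To finish by hour 33, load testing (duration 3) must start no later than hour 30.
Smoke testing feeds into load testing (must start by hour 30); so smoke testing must finish by hour 30 and therefore start by hour 26.
So smoke testing can start as early as hour 19 and as late as hour 26, giving 26 − 19 = 7 hours of slack.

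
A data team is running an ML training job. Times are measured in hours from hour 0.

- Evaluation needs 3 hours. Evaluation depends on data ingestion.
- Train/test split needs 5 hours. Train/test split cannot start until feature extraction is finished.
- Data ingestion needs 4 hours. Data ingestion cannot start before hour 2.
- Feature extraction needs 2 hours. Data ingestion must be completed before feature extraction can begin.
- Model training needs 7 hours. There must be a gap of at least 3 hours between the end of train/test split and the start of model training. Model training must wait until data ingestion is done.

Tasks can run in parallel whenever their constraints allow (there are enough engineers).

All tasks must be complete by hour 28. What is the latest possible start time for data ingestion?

Nothing follows model training; the deadline of hour 28 is its only limit. It must start by 28 − 7 = hour 21.
Train/test split must finish before model training (must start by hour 21, minus 3-hour gap → hour 18). With a 5-hour duration, train/test split must start by 18 − 5 = hour 13.
Feature extraction must finish before train/test split (must start by hour 13). With a 2-hour duration, feature extraction must start by 13 − 2 = hour 11.
Nothing follows evaluation; the deadline of hour 28 is its only limit. It must start by 28 − 3 = hour 25.
For data ingestion: feature extraction (must start by hour 11); model training (must start by hour 21); evaluation (must start by hour 25). The most restrictive is hour 11; with a 4-hour duration, data ingestion must start by hour 7.

7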